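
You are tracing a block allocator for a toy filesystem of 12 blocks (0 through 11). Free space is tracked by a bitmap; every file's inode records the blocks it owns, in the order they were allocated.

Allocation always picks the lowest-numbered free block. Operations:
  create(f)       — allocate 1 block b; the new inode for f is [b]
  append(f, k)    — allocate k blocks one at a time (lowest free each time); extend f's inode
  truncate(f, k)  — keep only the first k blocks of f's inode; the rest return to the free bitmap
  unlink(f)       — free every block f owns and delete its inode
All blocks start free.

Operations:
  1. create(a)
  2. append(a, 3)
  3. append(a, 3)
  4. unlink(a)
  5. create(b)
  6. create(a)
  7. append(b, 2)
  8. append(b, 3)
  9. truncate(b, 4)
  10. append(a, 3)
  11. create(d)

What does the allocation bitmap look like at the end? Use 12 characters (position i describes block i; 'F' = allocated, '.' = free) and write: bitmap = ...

  1. create(a)  ⇒  F...........  {a→[0]}
  2. append(a, 3)  ⇒  FFFF........  {a→[0, 1, 2, 3]}
  3. append(a, 3)  ⇒  FFFFFFF.....  {a→[0, 1, 2, 3, 4, 5, 6]}
  4. unlink(a)  ⇒  ............  {}
  5. create(b)  ⇒  F...........  {b→[0]}
  6. create(a)  ⇒  FF..........  {a→[1]; b→[0]}
  7. append(b, 2)  ⇒  FFFF........  {a→[1]; b→[0, 2, 3]}
  8. append(b, 3)  ⇒  FFFFFFF.....  {a→[1]; b→[0, 2, 3, 4, 5, 6]}
  9. truncate(b, 4)  ⇒  FFFFF.......  {a→[1]; b→[0, 2, 3, 4]}
  10. append(a, 3)  ⇒  FFFFFFFF....  {a→[1, 5, 6, 7]; b→[0, 2, 3, 4]}
  11. create(d)  ⇒  FFFFFFFFF...  {a→[1, 5, 6, 7]; b→[0, 2, 3, 4]; d→[8]}

bitmap = FFFFFFFFF...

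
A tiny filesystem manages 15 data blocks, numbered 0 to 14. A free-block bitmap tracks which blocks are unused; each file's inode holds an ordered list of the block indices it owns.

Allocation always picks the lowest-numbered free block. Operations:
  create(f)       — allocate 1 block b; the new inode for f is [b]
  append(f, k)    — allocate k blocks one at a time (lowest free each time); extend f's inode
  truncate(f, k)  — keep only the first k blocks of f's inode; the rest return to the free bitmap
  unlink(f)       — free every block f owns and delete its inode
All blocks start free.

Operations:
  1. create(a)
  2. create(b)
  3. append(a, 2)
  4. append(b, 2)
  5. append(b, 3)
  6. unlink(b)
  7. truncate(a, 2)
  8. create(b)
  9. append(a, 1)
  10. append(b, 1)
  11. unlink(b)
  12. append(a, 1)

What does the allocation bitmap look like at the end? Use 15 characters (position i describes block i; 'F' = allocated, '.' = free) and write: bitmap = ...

  1. create(a)  ⇒  F..............  {a→[0]}
  2. create(b)  ⇒  FF.............  {a→[0]; b→[1]}
  3. append(a, 2)  ⇒  FFFF...........  {a→[0, 2, 3]; b→[1]}
  4. append(b, 2)  ⇒  FFFFFF.........  {a→[0, 2, 3]; b→[1, 4, 5]}
  5. append(b, 3)  ⇒  FFFFFFFFF......  {a→[0, 2, 3]; b→[1, 4, 5, 6, 7, 8]}
  6. unlink(b)  ⇒  F.FF...........  {a→[0, 2, 3]}
  7. truncate(a, 2)  ⇒  F.F............  {a→[0, 2]}
  8. create(b)  ⇒  FFF............  {a→[0, 2]; b→[1]}
  9. append(a, 1)  ⇒  FFFF...........  {a→[0, 2, 3]; b→[1]}
  10. append(b, 1)  ⇒  FFFFF..........  {a→[0, 2, 3]; b→[1, 4]}
  11. unlink(b)  ⇒  F.FF...........  {a→[0, 2, 3]}
  12. append(a, 1)  ⇒  FFFF...........  {a→[0, 2, 3, 1]}

bitmap = FFFF...........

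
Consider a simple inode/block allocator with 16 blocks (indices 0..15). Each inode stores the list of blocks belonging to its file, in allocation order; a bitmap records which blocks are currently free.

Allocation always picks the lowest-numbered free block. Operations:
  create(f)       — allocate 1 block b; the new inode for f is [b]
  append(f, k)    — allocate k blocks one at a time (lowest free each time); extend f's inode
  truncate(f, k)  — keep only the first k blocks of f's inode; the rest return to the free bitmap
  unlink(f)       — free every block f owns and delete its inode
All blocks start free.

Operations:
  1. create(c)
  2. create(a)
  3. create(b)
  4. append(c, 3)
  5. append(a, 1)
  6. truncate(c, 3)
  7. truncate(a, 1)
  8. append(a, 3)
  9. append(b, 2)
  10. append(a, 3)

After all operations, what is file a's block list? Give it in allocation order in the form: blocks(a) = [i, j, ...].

blocks(a) = [1, 5, 6, 7, 10, 11, 12]

after create(c) → c:[0]  free=[F...............]
after create(a) → a:[1], c:[0]  free=[FF..............]
after create(b) → a:[1], b:[2], c:[0]  free=[FFF.............]
after append(c, 3) → a:[1], b:[2], c:[0, 3, 4, 5]  free=[FFFFFF..........]
after append(a, 1) → a:[1, 6], b:[2], c:[0, 3, 4, 5]  free=[FFFFFFF.........]
after truncate(c, 3) → a:[1, 6], b:[2], c:[0, 3, 4]  free=[FFFFF.F.........]
after truncate(a, 1) → a:[1], b:[2], c:[0, 3, 4]  free=[FFFFF...........]
after append(a, 3) → a:[1, 5, 6, 7], b:[2], c:[0, 3, 4]  free=[FFFFFFFF........]
after append(b, 2) → a:[1, 5, 6, 7], b:[2, 8, 9], c:[0, 3, 4]  free=[FFFFFFFFFF......]
after append(a, 3) → a:[1, 5, 6, 7, 10, 11, 12], b:[2, 8, 9], c:[0, 3, 4]  free=[FFFFFFFFFFFFF...]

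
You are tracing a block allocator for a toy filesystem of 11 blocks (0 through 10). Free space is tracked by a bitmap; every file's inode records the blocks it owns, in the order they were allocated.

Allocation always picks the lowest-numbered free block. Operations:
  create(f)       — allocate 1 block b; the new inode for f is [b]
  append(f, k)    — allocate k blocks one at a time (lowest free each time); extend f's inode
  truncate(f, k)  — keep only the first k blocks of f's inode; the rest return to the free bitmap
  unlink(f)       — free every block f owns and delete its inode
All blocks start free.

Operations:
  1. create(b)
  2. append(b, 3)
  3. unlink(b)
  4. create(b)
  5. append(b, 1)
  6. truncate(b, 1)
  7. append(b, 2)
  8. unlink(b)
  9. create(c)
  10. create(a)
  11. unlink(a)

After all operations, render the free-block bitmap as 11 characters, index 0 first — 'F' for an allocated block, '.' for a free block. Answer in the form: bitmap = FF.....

after create(b) → b:[0]  free=[F..........]
after append(b, 3) → b:[0, 1, 2, 3]  free=[FFFF.......]
after unlink(b) →   free=[...........]
after create(b) → b:[0]  free=[F..........]
after append(b, 1) → b:[0, 1]  free=[FF.........]
after truncate(b, 1) → b:[0]  free=[F..........]
after append(b, 2) → b:[0, 1, 2]  free=[FFF........]
after unlink(b) →   free=[...........]
after create(c) → c:[0]  free=[F..........]
after create(a) → a:[1], c:[0]  free=[FF.........]
after unlink(a) → c:[0]  free=[F..........]

bitmap = F..........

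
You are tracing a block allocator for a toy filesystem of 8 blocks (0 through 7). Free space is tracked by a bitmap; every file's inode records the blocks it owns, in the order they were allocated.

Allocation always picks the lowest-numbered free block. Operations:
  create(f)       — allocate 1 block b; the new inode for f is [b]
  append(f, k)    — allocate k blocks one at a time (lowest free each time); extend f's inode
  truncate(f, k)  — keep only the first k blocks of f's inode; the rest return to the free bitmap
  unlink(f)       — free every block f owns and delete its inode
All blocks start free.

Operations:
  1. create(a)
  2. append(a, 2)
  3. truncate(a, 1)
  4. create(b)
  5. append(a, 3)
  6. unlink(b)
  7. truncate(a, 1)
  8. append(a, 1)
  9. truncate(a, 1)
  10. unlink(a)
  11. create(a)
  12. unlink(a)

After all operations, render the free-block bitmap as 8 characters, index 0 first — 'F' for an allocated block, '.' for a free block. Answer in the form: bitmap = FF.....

bitmap = ........

after create(a) → a:[0]  free=[F.......]
after append(a, 2) → a:[0, 1, 2]  free=[FFF.....]
after truncate(a, 1) → a:[0]  free=[F.......]
after create(b) → a:[0], b:[1]  free=[FF......]
after append(a, 3) → a:[0, 2, 3, 4], b:[1]  free=[FFFFF...]
after unlink(b) → a:[0, 2, 3, 4]  free=[F.FFF...]
after truncate(a, 1) → a:[0]  free=[F.......]
after append(a, 1) → a:[0, 1]  free=[FF......]
after truncate(a, 1) → a:[0]  free=[F.......]
after unlink(a) →   free=[........]
after create(a) → a:[0]  free=[F.......]
after unlink(a) →   free=[........]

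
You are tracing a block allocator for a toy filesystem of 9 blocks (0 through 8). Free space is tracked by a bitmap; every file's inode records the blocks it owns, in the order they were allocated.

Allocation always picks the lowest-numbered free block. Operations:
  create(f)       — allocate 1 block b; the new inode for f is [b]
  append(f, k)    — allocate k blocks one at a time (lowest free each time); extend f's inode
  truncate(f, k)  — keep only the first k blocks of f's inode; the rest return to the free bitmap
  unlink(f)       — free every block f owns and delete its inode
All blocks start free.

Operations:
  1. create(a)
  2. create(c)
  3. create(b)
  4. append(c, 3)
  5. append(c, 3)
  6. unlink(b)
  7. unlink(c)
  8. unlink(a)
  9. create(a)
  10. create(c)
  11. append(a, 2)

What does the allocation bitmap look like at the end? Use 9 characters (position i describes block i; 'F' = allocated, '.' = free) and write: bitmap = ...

bitmap = FFFF.....

  1. create(a)  ⇒  F........  {a→[0]}
  2. create(c)  ⇒  FF.......  {a→[0]; c→[1]}
  3. create(b)  ⇒  FFF......  {a→[0]; b→[2]; c→[1]}
  4. append(c, 3)  ⇒  FFFFFF...  {a→[0]; b→[2]; c→[1, 3, 4, 5]}
  5. append(c, 3)  ⇒  FFFFFFFFF  {a→[0]; b→[2]; c→[1, 3, 4, 5, 6, 7, 8]}
  6. unlink(b)  ⇒  FF.FFFFFF  {a→[0]; c→[1, 3, 4, 5, 6, 7, 8]}
  7. unlink(c)  ⇒  F........  {a→[0]}
  8. unlink(a)  ⇒  .........  {}
  9. create(a)  ⇒  F........  {a→[0]}
  10. create(c)  ⇒  FF.......  {a→[0]; c→[1]}
  11. append(a, 2)  ⇒  FFFF.....  {a→[0, 2, 3]; c→[1]}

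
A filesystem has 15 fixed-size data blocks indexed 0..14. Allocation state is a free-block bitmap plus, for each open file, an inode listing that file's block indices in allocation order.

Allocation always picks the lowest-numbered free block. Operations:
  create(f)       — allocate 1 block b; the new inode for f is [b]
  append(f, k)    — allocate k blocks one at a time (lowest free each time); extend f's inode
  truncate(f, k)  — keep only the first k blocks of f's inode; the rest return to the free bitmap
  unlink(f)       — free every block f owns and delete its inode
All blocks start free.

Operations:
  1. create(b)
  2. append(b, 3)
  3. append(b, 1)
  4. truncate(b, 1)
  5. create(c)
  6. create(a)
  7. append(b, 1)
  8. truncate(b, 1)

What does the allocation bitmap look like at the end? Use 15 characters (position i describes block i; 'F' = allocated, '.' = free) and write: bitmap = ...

bitmap = FFF............

  1. create(b)  ⇒  F..............  {b→[0]}
  2. append(b, 3)  ⇒  FFFF...........  {b→[0, 1, 2, 3]}
  3. append(b, 1)  ⇒  FFFFF..........  {b→[0, 1, 2, 3, 4]}
  4. truncate(b, 1)  ⇒  F..............  {b→[0]}
  5. create(c)  ⇒  FF.............  {b→[0]; c→[1]}
  6. create(a)  ⇒  FFF............  {a→[2]; b→[0]; c→[1]}
  7. append(b, 1)  ⇒  FFFF...........  {a→[2]; b→[0, 3]; c→[1]}
  8. truncate(b, 1)  ⇒  FFF............  {a→[2]; b→[0]; c→[1]}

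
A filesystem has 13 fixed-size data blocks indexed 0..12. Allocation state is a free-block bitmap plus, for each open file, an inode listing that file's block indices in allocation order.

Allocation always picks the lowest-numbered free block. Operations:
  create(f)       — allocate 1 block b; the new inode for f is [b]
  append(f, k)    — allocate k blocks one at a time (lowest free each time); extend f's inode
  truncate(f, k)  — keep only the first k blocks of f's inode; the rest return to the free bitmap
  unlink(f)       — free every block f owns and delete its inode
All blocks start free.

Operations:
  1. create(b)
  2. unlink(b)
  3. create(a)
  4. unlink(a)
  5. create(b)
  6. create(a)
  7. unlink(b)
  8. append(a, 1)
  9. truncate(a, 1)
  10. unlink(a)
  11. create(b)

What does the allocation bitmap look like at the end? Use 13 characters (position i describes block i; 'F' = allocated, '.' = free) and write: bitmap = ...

bitmap = F............

  1. create(b)  ⇒  F............  {b→[0]}
  2. unlink(b)  ⇒  .............  {}
  3. create(a)  ⇒  F............  {a→[0]}
  4. unlink(a)  ⇒  .............  {}
  5. create(b)  ⇒  F............  {b→[0]}
  6. create(a)  ⇒  FF...........  {a→[1]; b→[0]}
  7. unlink(b)  ⇒  .F...........  {a→[1]}
  8. append(a, 1)  ⇒  FF...........  {a→[1, 0]}
  9. truncate(a, 1)  ⇒  .F...........  {a→[1]}
  10. unlink(a)  ⇒  .............  {}
  11. create(b)  ⇒  F............  {b→[0]}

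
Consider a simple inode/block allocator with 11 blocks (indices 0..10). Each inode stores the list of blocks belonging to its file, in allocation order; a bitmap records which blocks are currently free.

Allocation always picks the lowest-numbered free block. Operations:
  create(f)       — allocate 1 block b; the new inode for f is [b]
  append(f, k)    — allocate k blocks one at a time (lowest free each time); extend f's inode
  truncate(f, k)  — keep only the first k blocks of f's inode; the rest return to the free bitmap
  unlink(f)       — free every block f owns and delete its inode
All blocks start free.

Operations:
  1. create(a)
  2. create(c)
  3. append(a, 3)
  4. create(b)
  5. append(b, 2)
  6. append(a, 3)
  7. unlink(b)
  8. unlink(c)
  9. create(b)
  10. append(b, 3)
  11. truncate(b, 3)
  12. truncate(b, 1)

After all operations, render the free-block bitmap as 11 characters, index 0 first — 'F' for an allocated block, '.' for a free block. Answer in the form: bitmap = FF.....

bitmap = FFFFF...FFF

  1. create(a)  ⇒  F..........  {a→[0]}
  2. create(c)  ⇒  FF.........  {a→[0]; c→[1]}
  3. append(a, 3)  ⇒  FFFFF......  {a→[0, 2, 3, 4]; c→[1]}
  4. create(b)  ⇒  FFFFFF.....  {a→[0, 2, 3, 4]; b→[5]; c→[1]}
  5. append(b, 2)  ⇒  FFFFFFFF...  {a→[0, 2, 3, 4]; b→[5, 6, 7]; c→[1]}
  6. append(a, 3)  ⇒  FFFFFFFFFFF  {a→[0, 2, 3, 4, 8, 9, 10]; b→[5, 6, 7]; c→[1]}
  7. unlink(b)  ⇒  FFFFF...FFF  {a→[0, 2, 3, 4, 8, 9, 10]; c→[1]}
  8. unlink(c)  ⇒  F.FFF...FFF  {a→[0, 2, 3, 4, 8, 9, 10]}
  9. create(b)  ⇒  FFFFF...FFF  {a→[0, 2, 3, 4, 8, 9, 10]; b→[1]}
  10. append(b, 3)  ⇒  FFFFFFFFFFF  {a→[0, 2, 3, 4, 8, 9, 10]; b→[1, 5, 6, 7]}
  11. truncate(b, 3)  ⇒  FFFFFFF.FFF  {a→[0, 2, 3, 4, 8, 9, 10]; b→[1, 5, 6]}
  12. truncate(b, 1)  ⇒  FFFFF...FFF  {a→[0, 2, 3, 4, 8, 9, 10]; b→[1]}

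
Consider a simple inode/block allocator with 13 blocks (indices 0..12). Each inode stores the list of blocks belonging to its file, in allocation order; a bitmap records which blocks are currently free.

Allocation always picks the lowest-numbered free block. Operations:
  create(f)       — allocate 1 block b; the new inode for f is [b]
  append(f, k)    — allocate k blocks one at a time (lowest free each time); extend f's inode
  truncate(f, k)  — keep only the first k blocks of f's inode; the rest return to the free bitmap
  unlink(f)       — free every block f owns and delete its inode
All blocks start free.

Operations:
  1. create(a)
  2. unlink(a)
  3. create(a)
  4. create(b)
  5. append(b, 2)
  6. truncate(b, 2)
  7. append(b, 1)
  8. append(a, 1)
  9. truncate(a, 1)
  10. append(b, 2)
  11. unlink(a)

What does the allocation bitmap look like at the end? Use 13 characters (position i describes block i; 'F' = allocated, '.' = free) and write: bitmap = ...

[1] create(a) — a=0 (map F............)
[2] unlink(a) —  (map .............)
[3] create(a) — a=0 (map F............)
[4] create(b) — a=0 b=1 (map FF...........)
[5] append(b, 2) — a=0 b=1,2,3 (map FFFF.........)
[6] truncate(b, 2) — a=0 b=1,2 (map FFF..........)
[7] append(b, 1) — a=0 b=1,2,3 (map FFFF.........)
[8] append(a, 1) — a=0,4 b=1,2,3 (map FFFFF........)
[9] truncate(a, 1) — a=0 b=1,2,3 (map FFFF.........)
[10] append(b, 2) — a=0 b=1,2,3,4,5 (map FFFFFF.......)
[11] unlink(a) — b=1,2,3,4,5 (map .FFFFF.......)

bitmap = .FFFFF.......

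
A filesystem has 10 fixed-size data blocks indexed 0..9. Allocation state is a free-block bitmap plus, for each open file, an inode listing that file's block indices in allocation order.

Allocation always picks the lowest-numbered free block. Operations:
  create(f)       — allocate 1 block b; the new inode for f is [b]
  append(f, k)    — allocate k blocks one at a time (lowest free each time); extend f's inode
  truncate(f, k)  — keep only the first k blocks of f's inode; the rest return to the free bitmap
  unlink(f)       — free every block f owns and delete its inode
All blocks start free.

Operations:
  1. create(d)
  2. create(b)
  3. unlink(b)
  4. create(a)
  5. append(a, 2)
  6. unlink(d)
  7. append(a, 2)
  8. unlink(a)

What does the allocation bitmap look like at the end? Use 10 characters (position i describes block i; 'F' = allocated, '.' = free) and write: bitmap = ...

after create(d) → d:[0]  free=[F.........]
after create(b) → b:[1], d:[0]  free=[FF........]
after unlink(b) → d:[0]  free=[F.........]
after create(a) → a:[1], d:[0]  free=[FF........]
after append(a, 2) → a:[1, 2, 3], d:[0]  free=[FFFF......]
after unlink(d) → a:[1, 2, 3]  free=[.FFF......]
after append(a, 2) → a:[1, 2, 3, 0, 4]  free=[FFFFF.....]
after unlink(a) →   free=[..........]

bitmap = ..........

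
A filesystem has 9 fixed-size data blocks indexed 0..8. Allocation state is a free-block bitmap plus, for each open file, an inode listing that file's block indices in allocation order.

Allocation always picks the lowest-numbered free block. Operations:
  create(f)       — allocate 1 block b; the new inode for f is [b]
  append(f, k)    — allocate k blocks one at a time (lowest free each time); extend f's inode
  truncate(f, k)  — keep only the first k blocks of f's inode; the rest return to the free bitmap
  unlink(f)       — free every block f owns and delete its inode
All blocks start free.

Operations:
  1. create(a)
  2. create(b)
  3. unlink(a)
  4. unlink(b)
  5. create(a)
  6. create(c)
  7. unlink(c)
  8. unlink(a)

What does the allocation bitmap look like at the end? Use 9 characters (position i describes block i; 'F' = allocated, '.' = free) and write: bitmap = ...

create(a): bitmap=F........ | a=[0]
create(b): bitmap=FF....... | a=[0] b=[1]
unlink(a): bitmap=.F....... | b=[1]
unlink(b): bitmap=......... | 
create(a): bitmap=F........ | a=[0]
create(c): bitmap=FF....... | a=[0] c=[1]
unlink(c): bitmap=F........ | a=[0]
unlink(a): bitmap=......... | 

bitmap = .........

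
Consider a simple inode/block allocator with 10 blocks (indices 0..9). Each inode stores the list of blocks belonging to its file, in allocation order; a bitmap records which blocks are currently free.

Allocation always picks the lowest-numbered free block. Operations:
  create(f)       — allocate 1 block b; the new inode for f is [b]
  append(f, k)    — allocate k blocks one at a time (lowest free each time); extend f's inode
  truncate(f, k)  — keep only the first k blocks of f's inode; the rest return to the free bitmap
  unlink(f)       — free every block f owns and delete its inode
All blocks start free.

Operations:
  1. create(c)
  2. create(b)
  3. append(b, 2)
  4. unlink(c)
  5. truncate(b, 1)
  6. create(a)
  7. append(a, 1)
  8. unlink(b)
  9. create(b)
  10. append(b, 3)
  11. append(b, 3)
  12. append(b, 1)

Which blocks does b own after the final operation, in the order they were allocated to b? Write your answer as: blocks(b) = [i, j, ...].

  1. create(c)  ⇒  F.........  {c→[0]}
  2. create(b)  ⇒  FF........  {b→[1]; c→[0]}
  3. append(b, 2)  ⇒  FFFF......  {b→[1, 2, 3]; c→[0]}
  4. unlink(c)  ⇒  .FFF......  {b→[1, 2, 3]}
  5. truncate(b, 1)  ⇒  .F........  {b→[1]}
  6. create(a)  ⇒  FF........  {a→[0]; b→[1]}
  7. append(a, 1)  ⇒  FFF.......  {a→[0, 2]; b→[1]}
  8. unlink(b)  ⇒  F.F.......  {a→[0, 2]}
  9. create(b)  ⇒  FFF.......  {a→[0, 2]; b→[1]}
  10. append(b, 3)  ⇒  FFFFFF....  {a→[0, 2]; b→[1, 3, 4, 5]}
  11. append(b, 3)  ⇒  FFFFFFFFF.  {a→[0, 2]; b→[1, 3, 4, 5, 6, 7, 8]}
  12. append(b, 1)  ⇒  FFFFFFFFFF  {a→[0, 2]; b→[1, 3, 4, 5, 6, 7, 8, 9]}

blocks(b) = [1, 3, 4, 5, 6, 7, 8, 9]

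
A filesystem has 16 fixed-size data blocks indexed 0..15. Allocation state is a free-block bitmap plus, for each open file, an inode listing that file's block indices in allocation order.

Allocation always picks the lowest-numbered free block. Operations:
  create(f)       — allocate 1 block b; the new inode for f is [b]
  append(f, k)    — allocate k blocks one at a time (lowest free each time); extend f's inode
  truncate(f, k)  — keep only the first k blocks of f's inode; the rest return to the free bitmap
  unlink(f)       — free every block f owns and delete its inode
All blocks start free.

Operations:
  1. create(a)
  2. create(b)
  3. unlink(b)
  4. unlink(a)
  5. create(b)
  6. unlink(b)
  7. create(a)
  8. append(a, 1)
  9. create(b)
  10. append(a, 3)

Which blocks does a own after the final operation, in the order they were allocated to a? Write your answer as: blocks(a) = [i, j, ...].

blocks(a) = [0, 1, 3, 4, 5]

[1] create(a) — a=0 (map F...............)
[2] create(b) — a=0 b=1 (map FF..............)
[3] unlink(b) — a=0 (map F...............)
[4] unlink(a) —  (map ................)
[5] create(b) — b=0 (map F...............)
[6] unlink(b) —  (map ................)
[7] create(a) — a=0 (map F...............)
[8] append(a, 1) — a=0,1 (map FF..............)
[9] create(b) — a=0,1 b=2 (map FFF.............)
[10] append(a, 3) — a=0,1,3,4,5 b=2 (map FFFFFF..........)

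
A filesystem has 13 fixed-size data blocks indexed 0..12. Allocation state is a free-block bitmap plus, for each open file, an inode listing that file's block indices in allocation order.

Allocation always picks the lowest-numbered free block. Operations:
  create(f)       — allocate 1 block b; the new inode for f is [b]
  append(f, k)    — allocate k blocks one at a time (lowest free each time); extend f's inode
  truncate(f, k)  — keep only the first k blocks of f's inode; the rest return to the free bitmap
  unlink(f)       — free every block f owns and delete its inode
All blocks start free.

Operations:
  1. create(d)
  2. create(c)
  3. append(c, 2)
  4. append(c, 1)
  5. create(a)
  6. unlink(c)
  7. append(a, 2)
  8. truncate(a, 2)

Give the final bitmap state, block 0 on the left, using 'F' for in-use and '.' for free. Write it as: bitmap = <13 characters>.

bitmap = FF...F.......

after create(d) → d:[0]  free=[F............]
after create(c) → c:[1], d:[0]  free=[FF...........]
after append(c, 2) → c:[1, 2, 3], d:[0]  free=[FFFF.........]
after append(c, 1) → c:[1, 2, 3, 4], d:[0]  free=[FFFFF........]
after create(a) → a:[5], c:[1, 2, 3, 4], d:[0]  free=[FFFFFF.......]
after unlink(c) → a:[5], d:[0]  free=[F....F.......]
after append(a, 2) → a:[5, 1, 2], d:[0]  free=[FFF..F.......]
after truncate(a, 2) → a:[5, 1], d:[0]  free=[FF...F.......]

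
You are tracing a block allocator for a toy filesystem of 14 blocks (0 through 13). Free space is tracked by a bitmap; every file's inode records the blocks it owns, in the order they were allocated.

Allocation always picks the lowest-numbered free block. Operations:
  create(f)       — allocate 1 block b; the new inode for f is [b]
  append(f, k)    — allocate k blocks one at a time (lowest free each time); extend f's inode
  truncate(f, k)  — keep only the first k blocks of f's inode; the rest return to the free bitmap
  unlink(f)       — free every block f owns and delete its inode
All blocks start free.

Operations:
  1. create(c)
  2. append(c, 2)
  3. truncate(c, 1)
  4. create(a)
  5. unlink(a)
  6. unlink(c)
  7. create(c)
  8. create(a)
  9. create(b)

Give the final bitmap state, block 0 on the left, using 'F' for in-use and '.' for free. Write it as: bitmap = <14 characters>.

create(c): bitmap=F............. | c=[0]
append(c, 2): bitmap=FFF........... | c=[0, 1, 2]
truncate(c, 1): bitmap=F............. | c=[0]
create(a): bitmap=FF............ | a=[1] c=[0]
unlink(a): bitmap=F............. | c=[0]
unlink(c): bitmap=.............. | 
create(c): bitmap=F............. | c=[0]
create(a): bitmap=FF............ | a=[1] c=[0]
create(b): bitmap=FFF........... | a=[1] b=[2] c=[0]

bitmap = FFF...........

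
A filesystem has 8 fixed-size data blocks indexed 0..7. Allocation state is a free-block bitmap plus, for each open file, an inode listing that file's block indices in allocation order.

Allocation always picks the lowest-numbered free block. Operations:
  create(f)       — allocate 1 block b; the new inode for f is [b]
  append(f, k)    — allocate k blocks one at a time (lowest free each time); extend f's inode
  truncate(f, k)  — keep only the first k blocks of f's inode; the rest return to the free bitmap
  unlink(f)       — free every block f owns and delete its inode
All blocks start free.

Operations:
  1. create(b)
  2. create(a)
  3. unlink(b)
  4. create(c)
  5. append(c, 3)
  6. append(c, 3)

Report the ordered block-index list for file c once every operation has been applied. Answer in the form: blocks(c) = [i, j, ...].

blocks(c) = [0, 2, 3, 4, 5, 6, 7]

after create(b) → b:[0]  free=[F.......]
after create(a) → a:[1], b:[0]  free=[FF......]
after unlink(b) → a:[1]  free=[.F......]
after create(c) → a:[1], c:[0]  free=[FF......]
after append(c, 3) → a:[1], c:[0, 2, 3, 4]  free=[FFFFF...]
after append(c, 3) → a:[1], c:[0, 2, 3, 4, 5, 6, 7]  free=[FFFFFFFF]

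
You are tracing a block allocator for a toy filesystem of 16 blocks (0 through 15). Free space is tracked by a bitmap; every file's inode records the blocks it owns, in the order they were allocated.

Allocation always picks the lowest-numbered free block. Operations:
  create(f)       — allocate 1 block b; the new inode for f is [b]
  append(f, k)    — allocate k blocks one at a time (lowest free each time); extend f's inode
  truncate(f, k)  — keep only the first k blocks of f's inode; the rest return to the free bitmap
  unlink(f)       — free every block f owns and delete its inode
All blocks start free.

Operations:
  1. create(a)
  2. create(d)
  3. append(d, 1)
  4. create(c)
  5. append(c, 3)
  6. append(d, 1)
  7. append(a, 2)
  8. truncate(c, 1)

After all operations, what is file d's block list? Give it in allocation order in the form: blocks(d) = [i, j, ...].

blocks(d) = [1, 2, 7]

[1] create(a) — a=0 (map F...............)
[2] create(d) — a=0 d=1 (map FF..............)
[3] append(d, 1) — a=0 d=1,2 (map FFF.............)
[4] create(c) — a=0 c=3 d=1,2 (map FFFF............)
[5] append(c, 3) — a=0 c=3,4,5,6 d=1,2 (map FFFFFFF.........)
[6] append(d, 1) — a=0 c=3,4,5,6 d=1,2,7 (map FFFFFFFF........)
[7] append(a, 2) — a=0,8,9 c=3,4,5,6 d=1,2,7 (map FFFFFFFFFF......)
[8] truncate(c, 1) — a=0,8,9 c=3 d=1,2,7 (map FFFF...FFF......)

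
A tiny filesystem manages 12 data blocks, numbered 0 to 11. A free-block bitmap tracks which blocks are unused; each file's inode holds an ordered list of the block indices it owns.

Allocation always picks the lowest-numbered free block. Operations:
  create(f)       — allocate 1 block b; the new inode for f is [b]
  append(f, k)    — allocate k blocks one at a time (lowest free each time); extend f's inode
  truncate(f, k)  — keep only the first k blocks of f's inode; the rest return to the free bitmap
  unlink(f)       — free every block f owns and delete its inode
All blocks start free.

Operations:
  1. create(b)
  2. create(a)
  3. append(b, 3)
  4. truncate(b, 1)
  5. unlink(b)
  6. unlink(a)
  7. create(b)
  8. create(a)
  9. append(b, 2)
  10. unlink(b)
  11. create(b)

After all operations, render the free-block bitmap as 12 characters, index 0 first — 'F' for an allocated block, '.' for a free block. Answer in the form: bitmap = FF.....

create(b): bitmap=F........... | b=[0]
create(a): bitmap=FF.......... | a=[1] b=[0]
append(b, 3): bitmap=FFFFF....... | a=[1] b=[0, 2, 3, 4]
truncate(b, 1): bitmap=FF.......... | a=[1] b=[0]
unlink(b): bitmap=.F.......... | a=[1]
unlink(a): bitmap=............ | 
create(b): bitmap=F........... | b=[0]
create(a): bitmap=FF.......... | a=[1] b=[0]
append(b, 2): bitmap=FFFF........ | a=[1] b=[0, 2, 3]
unlink(b): bitmap=.F.......... | a=[1]
create(b): bitmap=FF.......... | a=[1] b=[0]

bitmap = FF..........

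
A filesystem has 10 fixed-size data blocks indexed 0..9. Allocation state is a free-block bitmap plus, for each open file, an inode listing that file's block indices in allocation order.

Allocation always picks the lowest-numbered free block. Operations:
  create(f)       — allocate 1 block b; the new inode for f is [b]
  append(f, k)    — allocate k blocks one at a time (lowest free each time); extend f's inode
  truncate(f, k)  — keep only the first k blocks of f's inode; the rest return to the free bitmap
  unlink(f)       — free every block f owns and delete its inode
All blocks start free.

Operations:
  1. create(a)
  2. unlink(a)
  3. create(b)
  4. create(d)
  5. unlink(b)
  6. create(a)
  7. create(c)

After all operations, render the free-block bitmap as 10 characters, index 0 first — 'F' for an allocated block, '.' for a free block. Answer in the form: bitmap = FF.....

  1. create(a)  ⇒  F.........  {a→[0]}
  2. unlink(a)  ⇒  ..........  {}
  3. create(b)  ⇒  F.........  {b→[0]}
  4. create(d)  ⇒  FF........  {b→[0]; d→[1]}
  5. unlink(b)  ⇒  .F........  {d→[1]}
  6. create(a)  ⇒  FF........  {a→[0]; d→[1]}
  7. create(c)  ⇒  FFF.......  {a→[0]; c→[2]; d→[1]}

bitmap = FFF.......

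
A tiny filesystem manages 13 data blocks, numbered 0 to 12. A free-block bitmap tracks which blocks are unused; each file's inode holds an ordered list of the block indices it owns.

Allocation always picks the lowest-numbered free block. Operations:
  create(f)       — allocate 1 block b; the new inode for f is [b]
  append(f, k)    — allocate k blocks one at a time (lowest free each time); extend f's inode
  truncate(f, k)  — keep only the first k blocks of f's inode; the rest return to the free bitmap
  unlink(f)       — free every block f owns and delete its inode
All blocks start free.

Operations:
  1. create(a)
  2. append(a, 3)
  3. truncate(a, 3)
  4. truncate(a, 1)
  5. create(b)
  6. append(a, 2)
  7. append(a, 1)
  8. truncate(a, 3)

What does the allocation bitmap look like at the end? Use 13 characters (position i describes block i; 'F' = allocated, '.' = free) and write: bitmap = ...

  1. create(a)  ⇒  F............  {a→[0]}
  2. append(a, 3)  ⇒  FFFF.........  {a→[0, 1, 2, 3]}
  3. truncate(a, 3)  ⇒  FFF..........  {a→[0, 1, 2]}
  4. truncate(a, 1)  ⇒  F............  {a→[0]}
  5. create(b)  ⇒  FF...........  {a→[0]; b→[1]}
  6. append(a, 2)  ⇒  FFFF.........  {a→[0, 2, 3]; b→[1]}
  7. append(a, 1)  ⇒  FFFFF........  {a→[0, 2, 3, 4]; b→[1]}
  8. truncate(a, 3)  ⇒  FFFF.........  {a→[0, 2, 3]; b→[1]}

bitmap = FFFF.........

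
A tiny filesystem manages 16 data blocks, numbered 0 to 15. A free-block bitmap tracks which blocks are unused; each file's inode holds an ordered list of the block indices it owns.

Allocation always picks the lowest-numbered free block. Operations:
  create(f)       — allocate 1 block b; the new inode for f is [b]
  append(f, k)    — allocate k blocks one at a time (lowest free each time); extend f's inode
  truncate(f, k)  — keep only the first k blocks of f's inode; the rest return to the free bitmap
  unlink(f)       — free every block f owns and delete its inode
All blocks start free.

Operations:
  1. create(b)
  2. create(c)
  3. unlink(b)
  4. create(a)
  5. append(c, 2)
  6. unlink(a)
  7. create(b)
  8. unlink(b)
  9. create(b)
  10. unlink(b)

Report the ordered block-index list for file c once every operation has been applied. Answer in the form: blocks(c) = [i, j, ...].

blocks(c) = [1, 2, 3]

  1. create(b)  ⇒  F...............  {b→[0]}
  2. create(c)  ⇒  FF..............  {b→[0]; c→[1]}
  3. unlink(b)  ⇒  .F..............  {c→[1]}
  4. create(a)  ⇒  FF..............  {a→[0]; c→[1]}
  5. append(c, 2)  ⇒  FFFF............  {a→[0]; c→[1, 2, 3]}
  6. unlink(a)  ⇒  .FFF............  {c→[1, 2, 3]}
  7. create(b)  ⇒  FFFF............  {b→[0]; c→[1, 2, 3]}
  8. unlink(b)  ⇒  .FFF............  {c→[1, 2, 3]}
  9. create(b)  ⇒  FFFF............  {b→[0]; c→[1, 2, 3]}
  10. unlink(b)  ⇒  .FFF............  {c→[1, 2, 3]}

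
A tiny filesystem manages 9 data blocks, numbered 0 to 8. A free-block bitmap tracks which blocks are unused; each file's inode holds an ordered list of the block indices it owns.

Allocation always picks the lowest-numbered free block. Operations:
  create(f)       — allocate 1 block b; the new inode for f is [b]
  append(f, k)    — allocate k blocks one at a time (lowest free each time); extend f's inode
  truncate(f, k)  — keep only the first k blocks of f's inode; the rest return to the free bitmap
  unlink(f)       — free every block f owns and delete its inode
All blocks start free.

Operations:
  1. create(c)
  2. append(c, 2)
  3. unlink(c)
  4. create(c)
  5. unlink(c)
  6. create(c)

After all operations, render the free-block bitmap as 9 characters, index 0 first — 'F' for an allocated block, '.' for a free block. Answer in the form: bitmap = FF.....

after create(c) → c:[0]  free=[F........]
after append(c, 2) → c:[0, 1, 2]  free=[FFF......]
after unlink(c) →   free=[.........]
after create(c) → c:[0]  free=[F........]
after unlink(c) →   free=[.........]
after create(c) → c:[0]  free=[F........]

bitmap = F........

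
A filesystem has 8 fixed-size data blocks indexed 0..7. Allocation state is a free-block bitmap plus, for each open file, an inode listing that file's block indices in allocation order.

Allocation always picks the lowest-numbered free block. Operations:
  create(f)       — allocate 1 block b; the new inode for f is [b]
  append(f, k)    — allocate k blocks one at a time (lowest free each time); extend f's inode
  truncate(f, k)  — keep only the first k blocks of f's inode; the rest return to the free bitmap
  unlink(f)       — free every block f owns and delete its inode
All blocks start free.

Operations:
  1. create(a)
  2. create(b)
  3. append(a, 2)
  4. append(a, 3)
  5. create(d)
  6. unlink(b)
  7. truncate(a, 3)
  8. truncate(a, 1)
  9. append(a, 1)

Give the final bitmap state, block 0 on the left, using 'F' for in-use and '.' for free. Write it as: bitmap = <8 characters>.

after create(a) → a:[0]  free=[F.......]
after create(b) → a:[0], b:[1]  free=[FF......]
after append(a, 2) → a:[0, 2, 3], b:[1]  free=[FFFF....]
after append(a, 3) → a:[0, 2, 3, 4, 5, 6], b:[1]  free=[FFFFFFF.]
after create(d) → a:[0, 2, 3, 4, 5, 6], b:[1], d:[7]  free=[FFFFFFFF]
after unlink(b) → a:[0, 2, 3, 4, 5, 6], d:[7]  free=[F.FFFFFF]
after truncate(a, 3) → a:[0, 2, 3], d:[7]  free=[F.FF...F]
after truncate(a, 1) → a:[0], d:[7]  free=[F......F]
after append(a, 1) → a:[0, 1], d:[7]  free=[FF.....F]

bitmap = FF.....F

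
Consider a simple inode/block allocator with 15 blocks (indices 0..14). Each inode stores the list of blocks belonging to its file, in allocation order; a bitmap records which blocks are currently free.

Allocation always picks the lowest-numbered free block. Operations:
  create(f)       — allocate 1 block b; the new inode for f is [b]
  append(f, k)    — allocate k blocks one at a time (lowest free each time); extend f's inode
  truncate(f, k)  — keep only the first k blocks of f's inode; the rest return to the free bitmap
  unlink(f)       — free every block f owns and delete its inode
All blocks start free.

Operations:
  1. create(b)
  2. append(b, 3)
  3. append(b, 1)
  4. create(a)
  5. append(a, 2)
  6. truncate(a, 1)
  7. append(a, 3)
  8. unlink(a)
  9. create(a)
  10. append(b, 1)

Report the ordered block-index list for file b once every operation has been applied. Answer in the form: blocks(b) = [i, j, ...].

blocks(b) = [0, 1, 2, 3, 4, 6]

after create(b) → b:[0]  free=[F..............]
after append(b, 3) → b:[0, 1, 2, 3]  free=[FFFF...........]
after append(b, 1) → b:[0, 1, 2, 3, 4]  free=[FFFFF..........]
after create(a) → a:[5], b:[0, 1, 2, 3, 4]  free=[FFFFFF.........]
after append(a, 2) → a:[5, 6, 7], b:[0, 1, 2, 3, 4]  free=[FFFFFFFF.......]
after truncate(a, 1) → a:[5], b:[0, 1, 2, 3, 4]  free=[FFFFFF.........]
after append(a, 3) → a:[5, 6, 7, 8], b:[0, 1, 2, 3, 4]  free=[FFFFFFFFF......]
after unlink(a) → b:[0, 1, 2, 3, 4]  free=[FFFFF..........]
after create(a) → a:[5], b:[0, 1, 2, 3, 4]  free=[FFFFFF.........]
after append(b, 1) → a:[5], b:[0, 1, 2, 3, 4, 6]  free=[FFFFFFF........]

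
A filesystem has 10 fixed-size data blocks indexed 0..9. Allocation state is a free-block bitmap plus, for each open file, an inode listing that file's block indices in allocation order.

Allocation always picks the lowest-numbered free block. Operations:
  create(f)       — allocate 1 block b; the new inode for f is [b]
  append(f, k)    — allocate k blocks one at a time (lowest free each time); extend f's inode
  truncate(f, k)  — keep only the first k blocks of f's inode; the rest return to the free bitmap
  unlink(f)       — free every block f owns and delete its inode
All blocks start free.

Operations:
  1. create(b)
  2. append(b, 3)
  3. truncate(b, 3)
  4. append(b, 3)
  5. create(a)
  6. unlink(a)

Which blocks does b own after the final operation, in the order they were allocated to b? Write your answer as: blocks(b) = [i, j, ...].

blocks(b) = [0, 1, 2, 3, 4, 5]

create(b): bitmap=F......... | b=[0]
append(b, 3): bitmap=FFFF...... | b=[0, 1, 2, 3]
truncate(b, 3): bitmap=FFF....... | b=[0, 1, 2]
append(b, 3): bitmap=FFFFFF.... | b=[0, 1, 2, 3, 4, 5]
create(a): bitmap=FFFFFFF... | a=[6] b=[0, 1, 2, 3, 4, 5]
unlink(a): bitmap=FFFFFF.... | b=[0, 1, 2, 3, 4, 5]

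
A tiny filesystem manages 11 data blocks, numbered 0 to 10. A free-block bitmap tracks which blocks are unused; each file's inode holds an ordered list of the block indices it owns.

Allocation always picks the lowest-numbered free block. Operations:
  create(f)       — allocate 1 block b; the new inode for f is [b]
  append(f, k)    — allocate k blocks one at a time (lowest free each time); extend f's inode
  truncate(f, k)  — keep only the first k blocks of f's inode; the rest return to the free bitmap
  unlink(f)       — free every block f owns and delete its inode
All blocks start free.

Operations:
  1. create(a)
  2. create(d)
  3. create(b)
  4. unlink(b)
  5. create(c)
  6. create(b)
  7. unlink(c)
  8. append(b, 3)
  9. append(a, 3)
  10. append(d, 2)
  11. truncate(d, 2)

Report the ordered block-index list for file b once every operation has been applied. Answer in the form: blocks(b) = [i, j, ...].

  1. create(a)  ⇒  F..........  {a→[0]}
  2. create(d)  ⇒  FF.........  {a→[0]; d→[1]}
  3. create(b)  ⇒  FFF........  {a→[0]; b→[2]; d→[1]}
  4. unlink(b)  ⇒  FF.........  {a→[0]; d→[1]}
  5. create(c)  ⇒  FFF........  {a→[0]; c→[2]; d→[1]}
  6. create(b)  ⇒  FFFF.......  {a→[0]; b→[3]; c→[2]; d→[1]}
  7. unlink(c)  ⇒  FF.F.......  {a→[0]; b→[3]; d→[1]}
  8. append(b, 3)  ⇒  FFFFFF.....  {a→[0]; b→[3, 2, 4, 5]; d→[1]}
  9. append(a, 3)  ⇒  FFFFFFFFF..  {a→[0, 6, 7, 8]; b→[3, 2, 4, 5]; d→[1]}
  10. append(d, 2)  ⇒  FFFFFFFFFFF  {a→[0, 6, 7, 8]; b→[3, 2, 4, 5]; d→[1, 9, 10]}
  11. truncate(d, 2)  ⇒  FFFFFFFFFF.  {a→[0, 6, 7, 8]; b→[3, 2, 4, 5]; d→[1, 9]}

blocks(b) = [3, 2, 4, 5]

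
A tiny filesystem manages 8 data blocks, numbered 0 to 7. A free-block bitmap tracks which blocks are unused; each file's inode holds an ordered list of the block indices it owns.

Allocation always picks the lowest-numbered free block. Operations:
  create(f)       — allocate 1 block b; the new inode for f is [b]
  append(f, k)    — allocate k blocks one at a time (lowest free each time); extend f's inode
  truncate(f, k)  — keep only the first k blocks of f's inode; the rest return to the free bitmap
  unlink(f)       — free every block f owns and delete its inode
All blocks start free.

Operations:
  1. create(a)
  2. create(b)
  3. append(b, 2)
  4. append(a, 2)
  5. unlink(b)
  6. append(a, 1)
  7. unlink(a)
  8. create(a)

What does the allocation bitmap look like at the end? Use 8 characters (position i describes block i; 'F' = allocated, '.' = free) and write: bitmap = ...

bitmap = F.......

  1. create(a)  ⇒  F.......  {a→[0]}
  2. create(b)  ⇒  FF......  {a→[0]; b→[1]}
  3. append(b, 2)  ⇒  FFFF....  {a→[0]; b→[1, 2, 3]}
  4. append(a, 2)  ⇒  FFFFFF..  {a→[0, 4, 5]; b→[1, 2, 3]}
  5. unlink(b)  ⇒  F...FF..  {a→[0, 4, 5]}
  6. append(a, 1)  ⇒  FF..FF..  {a→[0, 4, 5, 1]}
  7. unlink(a)  ⇒  ........  {}
  8. create(a)  ⇒  F.......  {a→[0]}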